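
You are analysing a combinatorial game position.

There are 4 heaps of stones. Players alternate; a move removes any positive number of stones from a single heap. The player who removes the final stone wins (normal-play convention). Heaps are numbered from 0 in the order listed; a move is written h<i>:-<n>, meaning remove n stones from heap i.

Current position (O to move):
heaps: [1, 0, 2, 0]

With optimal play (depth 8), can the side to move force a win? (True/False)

O winning at [(1,0,2,0)]: True

[(1,0,2,0)] O move#1: h0:-1:-1/(0,0,2,0), h2:-1:+1/(1,0,1,0)*, h2:-2:-1/(1,0,0,0)
[(1,0,1,0)] X move#2: h0:-1:-1/(0,0,1,0)*, h2:-1:-1/(1,0,0,0)
[(0,0,1,0)] O move#3: h2:-1:+1/(0,0,0,0)*
[(0,0,0,0)] end (terminal -1, X#4); searched (1,0,2,0) to 8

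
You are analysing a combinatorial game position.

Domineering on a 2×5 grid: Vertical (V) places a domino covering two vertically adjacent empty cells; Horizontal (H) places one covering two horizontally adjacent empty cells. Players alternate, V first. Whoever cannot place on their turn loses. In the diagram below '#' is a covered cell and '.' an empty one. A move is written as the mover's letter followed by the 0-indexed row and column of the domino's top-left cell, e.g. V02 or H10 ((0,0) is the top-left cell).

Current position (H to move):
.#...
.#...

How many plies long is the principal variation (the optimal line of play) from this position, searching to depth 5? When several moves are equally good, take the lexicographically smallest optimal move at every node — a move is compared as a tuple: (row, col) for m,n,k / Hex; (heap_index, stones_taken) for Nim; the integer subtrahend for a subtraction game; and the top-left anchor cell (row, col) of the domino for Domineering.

PV length from [.#.../.#...]: 4 plies

p1 H@[.#.../.#...]: H02[.###./.#...]-1* H03[.#.##/.#...]-1 H12[.#.../.###.]-1 H13[.#.../.#.##]-1
p2 V@[.###./.#...]: V00[####./##...]-1 V04[.####/.#..#]+1*
p3 H@[.####/.#..#]: H12[.####/.####]-1*
p4 V@[.####/.####]: V00[#####/#####]+1*
p5 H@[#####/#####] terminal -1; root [.#.../.#...] d5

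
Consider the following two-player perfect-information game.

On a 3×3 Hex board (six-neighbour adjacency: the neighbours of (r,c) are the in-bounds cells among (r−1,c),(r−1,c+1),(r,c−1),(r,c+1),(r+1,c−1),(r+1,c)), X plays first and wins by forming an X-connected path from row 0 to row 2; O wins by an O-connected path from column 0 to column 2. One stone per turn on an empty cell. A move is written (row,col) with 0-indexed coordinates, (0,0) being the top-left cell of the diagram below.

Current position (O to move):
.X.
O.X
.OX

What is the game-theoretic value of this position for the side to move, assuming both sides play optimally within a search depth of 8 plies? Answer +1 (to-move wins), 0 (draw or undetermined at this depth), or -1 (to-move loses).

ply 1, O at .X./O.X/.OX | (0,0)=-1→OX./O.X/.OX*; (0,2)=-1→.XO/O.X/.OX; (1,1)=-1→.X./OOX/.OX; (2,0)=-1→.X./O.X/OOX
ply 2, X at OX./O.X/.OX | (0,2)=+1→OXX/O.X/.OX*; (1,1)=+1→OX./OXX/.OX; (2,0)=+1→OX./O.X/XOX
ply 3: OXX/O.X/.OX is terminal -1 (O); from .X./O.X/.OX depth 8

value(.X./O.X/.OX, O) = -1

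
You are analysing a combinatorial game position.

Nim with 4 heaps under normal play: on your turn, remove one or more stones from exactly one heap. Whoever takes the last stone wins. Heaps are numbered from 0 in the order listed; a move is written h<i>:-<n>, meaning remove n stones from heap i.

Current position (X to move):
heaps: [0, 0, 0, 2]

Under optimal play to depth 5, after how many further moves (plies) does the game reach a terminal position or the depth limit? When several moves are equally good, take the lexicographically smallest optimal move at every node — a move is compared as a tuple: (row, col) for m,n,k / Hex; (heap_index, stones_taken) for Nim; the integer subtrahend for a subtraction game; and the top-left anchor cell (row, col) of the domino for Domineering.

p1 X@[(0,0,0,2)]: h3:-1[(0,0,0,1)]-1 h3:-2[(0,0,0,0)]+1*
p2 O@[(0,0,0,0)] terminal -1; root [(0,0,0,2)] d5

PV length from [(0,0,0,2)]: 1 ply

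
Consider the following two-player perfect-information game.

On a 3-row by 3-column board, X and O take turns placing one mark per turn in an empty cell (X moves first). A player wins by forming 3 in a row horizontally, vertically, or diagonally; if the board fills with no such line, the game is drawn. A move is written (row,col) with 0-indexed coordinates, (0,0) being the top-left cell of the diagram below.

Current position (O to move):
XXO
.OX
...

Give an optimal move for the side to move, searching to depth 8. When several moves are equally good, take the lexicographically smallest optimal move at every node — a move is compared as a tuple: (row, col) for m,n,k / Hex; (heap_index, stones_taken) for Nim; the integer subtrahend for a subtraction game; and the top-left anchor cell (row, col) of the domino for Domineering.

[XXO/.OX/...] O move#1: (1,0):+0/XXO/OOX/..., (2,0):+1/XXO/.OX/O..*, (2,1):+0/XXO/.OX/.O., (2,2):+0/XXO/.OX/..O
[XXO/.OX/O..] end (terminal -1, X#2); searched XXO/.OX/... to 8

O's best at [XXO/.OX/...]: (2,0)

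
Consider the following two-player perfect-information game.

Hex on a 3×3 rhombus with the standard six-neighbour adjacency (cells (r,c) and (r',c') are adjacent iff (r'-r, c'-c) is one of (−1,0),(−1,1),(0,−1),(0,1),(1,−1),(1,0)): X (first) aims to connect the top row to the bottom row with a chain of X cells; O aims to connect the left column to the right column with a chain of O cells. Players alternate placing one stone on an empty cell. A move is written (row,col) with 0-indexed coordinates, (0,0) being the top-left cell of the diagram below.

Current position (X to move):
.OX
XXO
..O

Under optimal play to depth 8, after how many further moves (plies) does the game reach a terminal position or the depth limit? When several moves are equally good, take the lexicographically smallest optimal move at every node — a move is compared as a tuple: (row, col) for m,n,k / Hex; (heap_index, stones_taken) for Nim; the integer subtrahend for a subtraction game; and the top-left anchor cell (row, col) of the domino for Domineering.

PV length from [.OX/XXO/..O]: 3 plies

p1 X@[.OX/XXO/..O]: (0,0)[XOX/XXO/..O]+1* (2,0)[.OX/XXO/X.O]+1 (2,1)[.OX/XXO/.XO]+1
p2 O@[XOX/XXO/..O]: (2,0)[XOX/XXO/O.O]-1* (2,1)[XOX/XXO/.OO]-1
p3 X@[XOX/XXO/O.O]: (2,1)[XOX/XXO/OXO]+1*
p4 O@[XOX/XXO/OXO] terminal -1; root [.OX/XXO/..O] d8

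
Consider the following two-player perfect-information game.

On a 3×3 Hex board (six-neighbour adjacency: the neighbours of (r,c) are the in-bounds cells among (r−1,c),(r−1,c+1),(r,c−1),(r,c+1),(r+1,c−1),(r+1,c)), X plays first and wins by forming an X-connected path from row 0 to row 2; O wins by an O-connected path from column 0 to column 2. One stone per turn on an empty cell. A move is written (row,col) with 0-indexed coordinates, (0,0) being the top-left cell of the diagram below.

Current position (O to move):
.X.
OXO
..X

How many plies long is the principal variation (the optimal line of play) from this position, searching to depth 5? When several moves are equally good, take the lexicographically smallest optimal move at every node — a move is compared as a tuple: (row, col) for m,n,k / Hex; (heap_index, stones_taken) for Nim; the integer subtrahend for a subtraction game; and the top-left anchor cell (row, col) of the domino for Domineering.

ply 1, O at .X./OXO/..X | (0,0)=-1→OX./OXO/..X*; (0,2)=-1→.XO/OXO/..X; (2,0)=-1→.X./OXO/O.X; (2,1)=-1→.X./OXO/.OX
ply 2, X at OX./OXO/..X | (0,2)=+1→OXX/OXO/..X*; (2,0)=+1→OX./OXO/X.X; (2,1)=+1→OX./OXO/.XX
ply 3, O at OXX/OXO/..X | (2,0)=-1→OXX/OXO/O.X*; (2,1)=-1→OXX/OXO/.OX
ply 4, X at OXX/OXO/O.X | (2,1)=+1→OXX/OXO/OXX*
ply 5: OXX/OXO/OXX is terminal -1 (O); from .X./OXO/..X depth 5

PV length from [.X./OXO/..X]: 4 plies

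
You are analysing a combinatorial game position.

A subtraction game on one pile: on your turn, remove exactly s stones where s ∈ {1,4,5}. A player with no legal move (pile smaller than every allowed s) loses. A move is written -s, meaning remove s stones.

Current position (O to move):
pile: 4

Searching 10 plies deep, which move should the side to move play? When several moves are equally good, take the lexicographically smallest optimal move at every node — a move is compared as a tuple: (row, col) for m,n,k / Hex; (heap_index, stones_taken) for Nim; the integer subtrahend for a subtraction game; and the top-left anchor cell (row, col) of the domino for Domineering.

p1 O@[4]: -1[3]-1 -4[0]+1*
p2 X@[0] terminal -1; root [4] d10

O's best at [4]: -4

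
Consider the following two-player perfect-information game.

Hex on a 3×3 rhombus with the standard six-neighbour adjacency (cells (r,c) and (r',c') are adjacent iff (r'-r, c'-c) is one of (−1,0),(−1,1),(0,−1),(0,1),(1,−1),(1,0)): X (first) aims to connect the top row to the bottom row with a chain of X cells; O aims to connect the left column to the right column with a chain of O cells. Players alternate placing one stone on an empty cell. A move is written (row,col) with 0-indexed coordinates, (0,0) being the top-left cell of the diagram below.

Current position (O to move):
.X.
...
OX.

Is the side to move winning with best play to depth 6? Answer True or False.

p1 O@[.X./.../OX.]: (0,0)[OX./.../OX.]-1 (0,2)[.XO/.../OX.]-1 (1,0)[.X./O../OX.]-1 (1,1)[.X./.O./OX.]+1* (1,2)[.X./..O/OX.]-1 (2,2)[.X./.../OXO]-1
p2 X@[.X./.O./OX.]: (0,0)[XX./.O./OX.]-1* (0,2)[.XX/.O./OX.]-1 (1,0)[.X./XO./OX.]-1 (1,2)[.X./.OX/OX.]-1 (2,2)[.X./.O./OXX]-1
p3 O@[XX./.O./OX.]: (0,2)[XXO/.O./OX.]+1* (1,0)[XX./OO./OX.]+1 (1,2)[XX./.OO/OX.]+1 (2,2)[XX./.O./OXO]+1
p4 X@[XXO/.O./OX.] terminal -1; root [.X./.../OX.] d6

O winning at [.X./.../OX.]: True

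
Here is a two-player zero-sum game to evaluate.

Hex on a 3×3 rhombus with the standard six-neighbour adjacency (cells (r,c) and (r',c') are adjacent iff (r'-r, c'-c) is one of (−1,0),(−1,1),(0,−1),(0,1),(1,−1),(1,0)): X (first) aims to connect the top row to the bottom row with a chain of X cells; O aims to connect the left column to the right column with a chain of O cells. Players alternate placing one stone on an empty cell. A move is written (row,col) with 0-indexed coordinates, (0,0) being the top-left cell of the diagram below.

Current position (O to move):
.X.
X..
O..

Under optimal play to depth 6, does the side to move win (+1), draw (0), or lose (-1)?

value(.X./X../O.., O) = +1

ply 1, O at .X./X../O.. | (0,0)=-1→OX./X../O..; (0,2)=+1→.XO/X../O..*; (1,1)=+1→.X./XO./O..; (1,2)=+1→.X./X.O/O..; (2,1)=+1→.X./X../OO.; (2,2)=+1→.X./X../O.O
ply 2, X at .XO/X../O.. | (0,0)=-1→XXO/X../O..*; (1,1)=-1→.XO/XX./O..; (1,2)=-1→.XO/X.X/O..; (2,1)=-1→.XO/X../OX.; (2,2)=-1→.XO/X../O.X
ply 3, O at XXO/X../O.. | (1,1)=+1→XXO/XO./O..*; (1,2)=+1→XXO/X.O/O..; (2,1)=+1→XXO/X../OO.; (2,2)=+1→XXO/X../O.O
ply 4: XXO/XO./O.. is terminal -1 (X); from .X./X../O.. depth 6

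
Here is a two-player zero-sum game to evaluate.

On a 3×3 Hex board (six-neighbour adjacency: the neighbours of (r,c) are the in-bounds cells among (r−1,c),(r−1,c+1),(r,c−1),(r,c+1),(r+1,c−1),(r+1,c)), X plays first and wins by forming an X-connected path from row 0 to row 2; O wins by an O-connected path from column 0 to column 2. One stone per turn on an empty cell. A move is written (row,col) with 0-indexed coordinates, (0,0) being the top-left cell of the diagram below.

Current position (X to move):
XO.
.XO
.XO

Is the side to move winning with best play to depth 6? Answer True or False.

X winning at [XO./.XO/.XO]: True

p1 X@[XO./.XO/.XO]: (0,2)[XOX/.XO/.XO]+1* (1,0)[XO./XXO/.XO]+1 (2,0)[XO./.XO/XXO]+1
p2 O@[XOX/.XO/.XO] terminal -1; root [XO./.XO/.XO] d6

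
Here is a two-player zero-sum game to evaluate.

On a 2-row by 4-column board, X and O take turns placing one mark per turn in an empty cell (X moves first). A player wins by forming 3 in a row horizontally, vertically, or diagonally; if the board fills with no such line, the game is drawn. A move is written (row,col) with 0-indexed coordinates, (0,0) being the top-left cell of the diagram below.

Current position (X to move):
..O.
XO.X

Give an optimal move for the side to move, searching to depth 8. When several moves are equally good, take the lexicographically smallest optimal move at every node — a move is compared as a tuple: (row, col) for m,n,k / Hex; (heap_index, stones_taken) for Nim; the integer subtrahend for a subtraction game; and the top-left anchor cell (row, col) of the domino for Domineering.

ply 1, X at ..O./XO.X | (0,0)=+0→X.O./XO.X*; (0,1)=+0→.XO./XO.X; (0,3)=+0→..OX/XO.X; (1,2)=-1→..O./XOXX
ply 2, O at X.O./XO.X | (0,1)=+0→XOO./XO.X*; (0,3)=+0→X.OO/XO.X; (1,2)=+0→X.O./XOOX
ply 3, X at XOO./XO.X | (0,3)=+0→XOOX/XO.X*; (1,2)=-1→XOO./XOXX
ply 4, O at XOOX/XO.X | (1,2)=+0→XOOX/XOOX*
ply 5: XOOX/XOOX is terminal +0 (X); from ..O./XO.X depth 8

X's best at [..O./XO.X]: (0,0)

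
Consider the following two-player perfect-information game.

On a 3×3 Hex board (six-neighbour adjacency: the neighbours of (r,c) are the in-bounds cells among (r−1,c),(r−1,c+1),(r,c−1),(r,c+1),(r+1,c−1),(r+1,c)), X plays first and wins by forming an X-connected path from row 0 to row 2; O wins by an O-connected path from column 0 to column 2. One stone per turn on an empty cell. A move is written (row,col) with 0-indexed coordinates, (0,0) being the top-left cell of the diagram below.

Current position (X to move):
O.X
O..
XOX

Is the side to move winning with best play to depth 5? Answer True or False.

p1 X@[O.X/O../XOX]: (0,1)[OXX/O../XOX]+1* (1,1)[O.X/OX./XOX]+1 (1,2)[O.X/O.X/XOX]+1
p2 O@[OXX/O../XOX]: (1,1)[OXX/OO./XOX]-1* (1,2)[OXX/O.O/XOX]-1
p3 X@[OXX/OO./XOX]: (1,2)[OXX/OOX/XOX]+1*
p4 O@[OXX/OOX/XOX] terminal -1; root [O.X/O../XOX] d5

X winning at [O.X/O../XOX]: True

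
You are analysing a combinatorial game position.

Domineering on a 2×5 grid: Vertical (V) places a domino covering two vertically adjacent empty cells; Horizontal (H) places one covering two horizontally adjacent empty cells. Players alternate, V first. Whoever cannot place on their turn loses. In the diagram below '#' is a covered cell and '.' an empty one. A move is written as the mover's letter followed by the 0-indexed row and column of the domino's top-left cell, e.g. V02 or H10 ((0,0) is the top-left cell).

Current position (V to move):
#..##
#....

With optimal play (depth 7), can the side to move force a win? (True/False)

V winning at [#..##/#....]: True

p1 V@[#..##/#....]: V01[##.##/##...]-1 V02[#.###/#.#..]+1*
p2 H@[#.###/#.#..]: H13[#.###/#.###]-1*
p3 V@[#.###/#.###]: V01[#####/#####]+1*
p4 H@[#####/#####] terminal -1; root [#..##/#....] d7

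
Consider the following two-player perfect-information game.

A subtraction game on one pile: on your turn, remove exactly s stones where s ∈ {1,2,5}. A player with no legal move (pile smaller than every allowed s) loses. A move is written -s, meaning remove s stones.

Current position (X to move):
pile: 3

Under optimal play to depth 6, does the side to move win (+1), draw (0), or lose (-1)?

[3] X move#1: -1:-1/2*, -2:-1/1
[2] O move#2: -1:-1/1, -2:+1/0*
[0] end (terminal -1, X#3); searched 3 to 6

value(3, X) = -1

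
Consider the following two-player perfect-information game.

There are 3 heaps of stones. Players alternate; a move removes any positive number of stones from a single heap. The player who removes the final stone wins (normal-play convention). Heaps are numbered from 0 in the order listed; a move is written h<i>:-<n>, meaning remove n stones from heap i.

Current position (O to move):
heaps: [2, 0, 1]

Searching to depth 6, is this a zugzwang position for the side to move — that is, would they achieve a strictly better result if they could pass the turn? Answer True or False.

[(2,0,1)] O move#1: h0:-1:+1/(1,0,1)*, h0:-2:-1/(0,0,1), h2:-1:-1/(2,0,0)
[(1,0,1)] X move#2: h0:-1:-1/(0,0,1)*, h2:-1:-1/(1,0,0)
[(0,0,1)] O move#3: h2:-1:+1/(0,0,0)*
[(0,0,0)] end (terminal -1, X#4); searched (2,0,1) to 6
pass branch (X moves first from the same position):
  | [(2,0,1)] X move#1: h0:-1:+1/(1,0,1)*, h0:-2:-1/(0,0,1), h2:-1:-1/(2,0,0)
  | [(1,0,1)] O move#2: h0:-1:-1/(0,0,1)*, h2:-1:-1/(1,0,0)
  | [(0,0,1)] X move#3: h2:-1:+1/(0,0,0)*
  | [(0,0,0)] end (terminal -1, O#4); searched (2,0,1) to 6
O moving scores +1; O passing scores -1

zugzwang((2,0,1), O) = False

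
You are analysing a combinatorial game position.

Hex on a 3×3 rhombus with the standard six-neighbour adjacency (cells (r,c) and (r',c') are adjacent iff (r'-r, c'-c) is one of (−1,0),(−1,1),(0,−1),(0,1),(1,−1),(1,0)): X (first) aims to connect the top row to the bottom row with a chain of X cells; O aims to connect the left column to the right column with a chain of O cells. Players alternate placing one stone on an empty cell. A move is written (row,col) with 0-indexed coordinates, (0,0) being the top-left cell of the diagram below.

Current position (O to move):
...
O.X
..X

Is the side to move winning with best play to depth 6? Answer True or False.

p1 O@[.../O.X/..X]: (0,0)[O../O.X/..X]-1 (0,1)[.O./O.X/..X]-1 (0,2)[..O/O.X/..X]+1* (1,1)[.../OOX/..X]-1 (2,0)[.../O.X/O.X]-1 (2,1)[.../O.X/.OX]-1
p2 X@[..O/O.X/..X]: (0,0)[X.O/O.X/..X]-1* (0,1)[.XO/O.X/..X]-1 (1,1)[..O/OXX/..X]-1 (2,0)[..O/O.X/X.X]-1 (2,1)[..O/O.X/.XX]-1
p3 O@[X.O/O.X/..X]: (0,1)[XOO/O.X/..X]+1* (1,1)[X.O/OOX/..X]+1 (2,0)[X.O/O.X/O.X]+1 (2,1)[X.O/O.X/.OX]+1
p4 X@[XOO/O.X/..X] terminal -1; root [.../O.X/..X] d6

O winning at [.../O.X/..X]: True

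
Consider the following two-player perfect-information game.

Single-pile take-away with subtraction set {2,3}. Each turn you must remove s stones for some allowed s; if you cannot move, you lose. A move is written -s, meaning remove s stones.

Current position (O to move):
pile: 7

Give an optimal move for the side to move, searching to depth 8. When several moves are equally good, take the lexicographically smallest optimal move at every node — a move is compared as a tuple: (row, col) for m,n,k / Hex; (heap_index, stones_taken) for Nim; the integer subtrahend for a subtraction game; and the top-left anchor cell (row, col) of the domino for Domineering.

p1 O@[7]: -2[5]+1* -3[4]-1
p2 X@[5]: -2[3]-1* -3[2]-1
p3 O@[3]: -2[1]+1* -3[0]+1
p4 X@[1] terminal -1; root [7] d8

O's best at [7]: -2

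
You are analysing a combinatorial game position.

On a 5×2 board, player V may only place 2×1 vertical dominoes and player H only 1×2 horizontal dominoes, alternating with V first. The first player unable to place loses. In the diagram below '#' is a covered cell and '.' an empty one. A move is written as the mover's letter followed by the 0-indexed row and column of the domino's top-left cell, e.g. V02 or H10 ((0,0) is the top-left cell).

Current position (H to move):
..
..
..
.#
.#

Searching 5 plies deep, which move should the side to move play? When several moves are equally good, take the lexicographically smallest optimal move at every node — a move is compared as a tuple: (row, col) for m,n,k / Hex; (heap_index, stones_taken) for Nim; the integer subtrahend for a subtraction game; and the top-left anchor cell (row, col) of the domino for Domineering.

H's best at [../../../.#/.#]: H10

[../../../.#/.#] H move#1: H00:-1/##/../../.#/.#, H10:+1/../##/../.#/.#*, H20:-1/../../##/.#/.#
[../##/../.#/.#] V move#2: V20:-1/../##/#./##/.#*, V30:-1/../##/../##/##
[../##/#./##/.#] H move#3: H00:+1/##/##/#./##/.#*
[##/##/#./##/.#] end (terminal -1, V#4); searched ../../../.#/.# to 5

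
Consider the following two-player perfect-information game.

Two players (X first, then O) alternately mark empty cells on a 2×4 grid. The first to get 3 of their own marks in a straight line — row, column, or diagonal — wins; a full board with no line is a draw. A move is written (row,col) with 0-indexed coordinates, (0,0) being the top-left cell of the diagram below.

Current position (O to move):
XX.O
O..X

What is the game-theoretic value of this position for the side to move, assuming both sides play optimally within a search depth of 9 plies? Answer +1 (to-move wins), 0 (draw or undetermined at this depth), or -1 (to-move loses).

value(XX.O/O..X, O) = 0

[XX.O/O..X] O move#1: (0,2):+0/XXOO/O..X*, (1,1):-1/XX.O/OO.X, (1,2):-1/XX.O/O.OX
[XXOO/O..X] X move#2: (1,1):+0/XXOO/OX.X*, (1,2):+0/XXOO/O.XX
[XXOO/OX.X] O move#3: (1,2):+0/XXOO/OXOX*
[XXOO/OXOX] end (terminal +0, X#4); searched XX.O/O..X to 9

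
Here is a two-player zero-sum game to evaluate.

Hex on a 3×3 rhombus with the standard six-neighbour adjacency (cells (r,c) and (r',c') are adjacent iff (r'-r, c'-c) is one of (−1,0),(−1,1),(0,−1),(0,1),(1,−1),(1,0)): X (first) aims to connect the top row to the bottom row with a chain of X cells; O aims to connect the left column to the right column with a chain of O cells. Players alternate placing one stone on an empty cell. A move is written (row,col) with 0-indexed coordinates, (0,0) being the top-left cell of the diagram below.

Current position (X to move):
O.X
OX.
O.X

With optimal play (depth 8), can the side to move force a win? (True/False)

p1 X@[O.X/OX./O.X]: (0,1)[OXX/OX./O.X]+1* (1,2)[O.X/OXX/O.X]+1 (2,1)[O.X/OX./OXX]+1
p2 O@[OXX/OX./O.X]: (1,2)[OXX/OXO/O.X]-1* (2,1)[OXX/OX./OOX]-1
p3 X@[OXX/OXO/O.X]: (2,1)[OXX/OXO/OXX]+1*
p4 O@[OXX/OXO/OXX] terminal -1; root [O.X/OX./O.X] d8

X winning at [O.X/OX./O.X]: True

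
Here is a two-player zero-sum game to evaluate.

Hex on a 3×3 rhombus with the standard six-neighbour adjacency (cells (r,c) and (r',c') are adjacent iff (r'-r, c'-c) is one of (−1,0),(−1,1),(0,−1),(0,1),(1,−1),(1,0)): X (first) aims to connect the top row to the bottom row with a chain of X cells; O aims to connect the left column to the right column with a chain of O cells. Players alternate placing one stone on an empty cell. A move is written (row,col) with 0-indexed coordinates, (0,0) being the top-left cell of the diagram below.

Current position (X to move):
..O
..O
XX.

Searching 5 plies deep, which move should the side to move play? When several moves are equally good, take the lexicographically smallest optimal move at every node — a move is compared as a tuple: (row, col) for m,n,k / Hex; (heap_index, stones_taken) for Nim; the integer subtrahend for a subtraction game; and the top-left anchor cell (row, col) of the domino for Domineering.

X's best at [..O/..O/XX.]: (0,1)

ply 1, X at ..O/..O/XX. | (0,0)=-1→X.O/..O/XX.; (0,1)=+1→.XO/..O/XX.*; (1,0)=+1→..O/X.O/XX.; (1,1)=-1→..O/.XO/XX.; (2,2)=-1→..O/..O/XXX
ply 2, O at .XO/..O/XX. | (0,0)=-1→OXO/..O/XX.*; (1,0)=-1→.XO/O.O/XX.; (1,1)=-1→.XO/.OO/XX.; (2,2)=-1→.XO/..O/XXO
ply 3, X at OXO/..O/XX. | (1,0)=+1→OXO/X.O/XX.*; (1,1)=+1→OXO/.XO/XX.; (2,2)=+1→OXO/..O/XXX
ply 4: OXO/X.O/XX. is terminal -1 (O); from ..O/..O/XX. depth 5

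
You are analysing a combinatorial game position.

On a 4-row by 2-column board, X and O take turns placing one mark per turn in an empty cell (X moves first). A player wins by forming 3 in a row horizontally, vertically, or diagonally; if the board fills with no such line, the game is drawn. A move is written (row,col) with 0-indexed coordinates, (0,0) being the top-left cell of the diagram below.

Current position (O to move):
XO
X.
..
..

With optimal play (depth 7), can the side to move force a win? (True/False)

[XO/X./../..] O move#1: (1,1):-1/XO/XO/../.., (2,0):+0/XO/X./O./..*, (2,1):-1/XO/X./.O/.., (3,0):-1/XO/X./../O., (3,1):-1/XO/X./../.O
[XO/X./O./..] X move#2: (1,1):+0/XO/XX/O./..*, (2,1):+0/XO/X./OX/.., (3,0):+0/XO/X./O./X., (3,1):+0/XO/X./O./.X
[XO/XX/O./..] O move#3: (2,1):+0/XO/XX/OO/..*, (3,0):+0/XO/XX/O./O., (3,1):+0/XO/XX/O./.O
[XO/XX/OO/..] X move#4: (3,0):+0/XO/XX/OO/X.*, (3,1):+0/XO/XX/OO/.X
[XO/XX/OO/X.] O move#5: (3,1):+0/XO/XX/OO/XO*
[XO/XX/OO/XO] end (terminal +0, X#6); searched XO/X./../.. to 7

O winning at [XO/X./../..]: False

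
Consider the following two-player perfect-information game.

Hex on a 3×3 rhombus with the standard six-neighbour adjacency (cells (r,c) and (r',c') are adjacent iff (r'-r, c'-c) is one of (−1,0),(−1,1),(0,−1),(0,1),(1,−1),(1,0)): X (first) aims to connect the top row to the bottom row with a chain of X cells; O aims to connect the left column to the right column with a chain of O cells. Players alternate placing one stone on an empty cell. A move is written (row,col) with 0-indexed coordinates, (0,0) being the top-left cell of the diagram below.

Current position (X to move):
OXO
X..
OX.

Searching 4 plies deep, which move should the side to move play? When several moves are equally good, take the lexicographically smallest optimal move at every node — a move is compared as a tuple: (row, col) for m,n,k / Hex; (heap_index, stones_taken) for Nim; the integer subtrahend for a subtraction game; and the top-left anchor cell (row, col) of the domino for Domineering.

X's best at [OXO/X../OX.]: (1,1)

p1 X@[OXO/X../OX.]: (1,1)[OXO/XX./OX.]+1* (1,2)[OXO/X.X/OX.]-1 (2,2)[OXO/X../OXX]-1
p2 O@[OXO/XX./OX.] terminal -1; root [OXO/X../OX.] d4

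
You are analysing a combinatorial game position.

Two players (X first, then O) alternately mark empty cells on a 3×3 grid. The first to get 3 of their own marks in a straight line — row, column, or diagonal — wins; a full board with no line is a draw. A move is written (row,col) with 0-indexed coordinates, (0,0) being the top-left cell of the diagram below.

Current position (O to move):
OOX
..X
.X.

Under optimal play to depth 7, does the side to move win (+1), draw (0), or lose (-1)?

[OOX/..X/.X.] O move#1: (1,0):-1/OOX/O.X/.X.*, (1,1):-1/OOX/.OX/.X., (2,0):-1/OOX/..X/OX., (2,2):-1/OOX/..X/.XO
[OOX/O.X/.X.] X move#2: (1,1):-1/OOX/OXX/.X., (2,0):+1/OOX/O.X/XX.*, (2,2):+1/OOX/O.X/.XX
[OOX/O.X/XX.] O move#3: (1,1):-1/OOX/OOX/XX.*, (2,2):-1/OOX/O.X/XXO
[OOX/OOX/XX.] X move#4: (2,2):+1/OOX/OOX/XXX*
[OOX/OOX/XXX] end (terminal -1, O#5); searched OOX/..X/.X. to 7

value(OOX/..X/.X., O) = -1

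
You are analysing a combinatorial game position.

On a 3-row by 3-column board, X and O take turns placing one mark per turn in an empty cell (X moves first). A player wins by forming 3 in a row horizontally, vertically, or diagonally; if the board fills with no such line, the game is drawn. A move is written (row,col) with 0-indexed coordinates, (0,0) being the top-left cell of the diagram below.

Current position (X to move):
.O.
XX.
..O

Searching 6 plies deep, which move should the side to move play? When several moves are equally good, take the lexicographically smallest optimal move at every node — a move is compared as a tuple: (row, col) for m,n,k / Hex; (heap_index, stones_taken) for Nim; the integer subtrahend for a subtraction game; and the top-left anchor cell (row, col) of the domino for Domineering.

X's best at [.O./XX./..O]: (0,0)

p1 X@[.O./XX./..O]: (0,0)[XO./XX./..O]+1* (0,2)[.OX/XX./..O]+1 (1,2)[.O./XXX/..O]+1 (2,0)[.O./XX./X.O]+1 (2,1)[.O./XX./.XO]+0
p2 O@[XO./XX./..O]: (0,2)[XOO/XX./..O]-1* (1,2)[XO./XXO/..O]-1 (2,0)[XO./XX./O.O]-1 (2,1)[XO./XX./.OO]-1
p3 X@[XOO/XX./..O]: (1,2)[XOO/XXX/..O]+1* (2,0)[XOO/XX./X.O]+1 (2,1)[XOO/XX./.XO]-1
p4 O@[XOO/XXX/..O] terminal -1; root [.O./XX./..O] d6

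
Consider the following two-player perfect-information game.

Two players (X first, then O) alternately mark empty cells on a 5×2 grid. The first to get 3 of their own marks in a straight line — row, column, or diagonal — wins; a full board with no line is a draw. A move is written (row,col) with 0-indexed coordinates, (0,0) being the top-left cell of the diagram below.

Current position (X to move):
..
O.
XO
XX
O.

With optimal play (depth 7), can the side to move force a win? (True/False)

X winning at [../O./XO/XX/O.]: False

ply 1, X at ../O./XO/XX/O. | (0,0)=+0→X./O./XO/XX/O.*; (0,1)=+0→.X/O./XO/XX/O.; (1,1)=+0→../OX/XO/XX/O.; (4,1)=+0→../O./XO/XX/OX
ply 2, O at X./O./XO/XX/O. | (0,1)=+0→XO/O./XO/XX/O.*; (1,1)=+0→X./OO/XO/XX/O.; (4,1)=+0→X./O./XO/XX/OO
ply 3, X at XO/O./XO/XX/O. | (1,1)=+0→XO/OX/XO/XX/O.*; (4,1)=-1→XO/O./XO/XX/OX
ply 4, O at XO/OX/XO/XX/O. | (4,1)=+0→XO/OX/XO/XX/OO*
ply 5: XO/OX/XO/XX/OO is terminal +0 (X); from ../O./XO/XX/O. depth 7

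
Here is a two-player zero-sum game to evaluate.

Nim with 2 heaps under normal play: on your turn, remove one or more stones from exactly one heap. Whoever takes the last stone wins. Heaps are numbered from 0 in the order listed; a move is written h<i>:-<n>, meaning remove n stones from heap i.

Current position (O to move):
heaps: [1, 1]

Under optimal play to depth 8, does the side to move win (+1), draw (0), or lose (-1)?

[(1,1)] O move#1: h0:-1:-1/(0,1)*, h1:-1:-1/(1,0)
[(0,1)] X move#2: h1:-1:+1/(0,0)*
[(0,0)] end (terminal -1, O#3); searched (1,1) to 8

value((1,1), O) = -1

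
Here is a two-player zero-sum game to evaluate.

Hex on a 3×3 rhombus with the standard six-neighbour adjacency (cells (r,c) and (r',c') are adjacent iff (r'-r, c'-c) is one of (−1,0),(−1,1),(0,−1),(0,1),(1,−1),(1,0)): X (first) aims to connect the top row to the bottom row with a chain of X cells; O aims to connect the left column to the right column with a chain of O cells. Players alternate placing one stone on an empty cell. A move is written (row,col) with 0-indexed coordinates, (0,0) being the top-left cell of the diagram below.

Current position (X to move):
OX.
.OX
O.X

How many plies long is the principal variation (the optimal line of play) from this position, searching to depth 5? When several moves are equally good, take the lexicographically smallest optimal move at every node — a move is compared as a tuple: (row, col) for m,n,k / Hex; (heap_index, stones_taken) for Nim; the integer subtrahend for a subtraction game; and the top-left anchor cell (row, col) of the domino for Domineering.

PV length from [OX./.OX/O.X]: 1 ply

[OX./.OX/O.X] X move#1: (0,2):+1/OXX/.OX/O.X*, (1,0):-1/OX./XOX/O.X, (2,1):-1/OX./.OX/OXX
[OXX/.OX/O.X] end (terminal -1, O#2); searched OX./.OX/O.X to 5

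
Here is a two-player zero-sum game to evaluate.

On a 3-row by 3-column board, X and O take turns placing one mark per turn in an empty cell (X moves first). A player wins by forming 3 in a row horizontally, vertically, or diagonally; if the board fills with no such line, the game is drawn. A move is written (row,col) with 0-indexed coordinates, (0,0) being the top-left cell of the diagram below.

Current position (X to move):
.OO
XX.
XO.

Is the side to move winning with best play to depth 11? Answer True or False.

ply 1, X at .OO/XX./XO. | (0,0)=+1→XOO/XX./XO.*; (1,2)=+1→.OO/XXX/XO.; (2,2)=-1→.OO/XX./XOX
ply 2: XOO/XX./XO. is terminal -1 (O); from .OO/XX./XO. depth 11

X winning at [.OO/XX./XO.]: True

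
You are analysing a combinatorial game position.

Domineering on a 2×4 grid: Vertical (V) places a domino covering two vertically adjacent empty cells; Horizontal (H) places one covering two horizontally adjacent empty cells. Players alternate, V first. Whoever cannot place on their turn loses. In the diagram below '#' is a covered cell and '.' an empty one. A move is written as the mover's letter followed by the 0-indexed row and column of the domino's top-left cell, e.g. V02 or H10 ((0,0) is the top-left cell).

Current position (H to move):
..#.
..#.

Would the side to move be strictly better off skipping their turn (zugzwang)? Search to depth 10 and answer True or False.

zugzwang(..#./..#., H) = False

p1 H@[..#./..#.]: H00[###./..#.]+1* H10[..#./###.]+1
p2 V@[###./..#.]: V03[####/..##]-1*
p3 H@[####/..##]: H10[####/####]+1*
p4 V@[####/####] terminal -1; root [..#./..#.] d10
if H skipped the turn, V would face:
~ p1 V@[..#./..#.]: V00[#.#./#.#.]+1* V01[.##./.##.]+1 V03[..##/..##]-1
~ p2 H@[#.#./#.#.] terminal -1; root [..#./..#.] d10
compare (H): move=+1 vs pass=-1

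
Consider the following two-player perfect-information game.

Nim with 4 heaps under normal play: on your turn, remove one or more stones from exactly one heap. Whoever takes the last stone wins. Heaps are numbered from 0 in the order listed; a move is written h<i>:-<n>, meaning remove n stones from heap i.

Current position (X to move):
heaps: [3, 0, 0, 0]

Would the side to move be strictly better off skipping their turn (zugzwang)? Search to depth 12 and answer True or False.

zugzwang((3,0,0,0), X) = False

p1 X@[(3,0,0,0)]: h0:-1[(2,0,0,0)]-1 h0:-2[(1,0,0,0)]-1 h0:-3[(0,0,0,0)]+1*
p2 O@[(0,0,0,0)] terminal -1; root [(3,0,0,0)] d12
pass branch (O moves first from the same position):
  | p1 O@[(3,0,0,0)]: h0:-1[(2,0,0,0)]-1 h0:-2[(1,0,0,0)]-1 h0:-3[(0,0,0,0)]+1*
  | p2 X@[(0,0,0,0)] terminal -1; root [(3,0,0,0)] d12
X moving scores +1; X passing scores -1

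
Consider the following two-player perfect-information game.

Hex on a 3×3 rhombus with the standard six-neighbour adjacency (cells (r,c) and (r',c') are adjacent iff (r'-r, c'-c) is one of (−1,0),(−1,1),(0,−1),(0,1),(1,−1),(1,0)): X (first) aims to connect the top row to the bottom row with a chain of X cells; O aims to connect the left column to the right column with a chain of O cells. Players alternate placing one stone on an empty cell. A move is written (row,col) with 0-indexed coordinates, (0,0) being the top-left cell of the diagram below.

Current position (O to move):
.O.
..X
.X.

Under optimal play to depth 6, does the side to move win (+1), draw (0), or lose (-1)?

ply 1, O at .O./..X/.X. | (0,0)=-1→OO./..X/.X.; (0,2)=+1→.OO/..X/.X.*; (1,0)=-1→.O./O.X/.X.; (1,1)=-1→.O./.OX/.X.; (2,0)=-1→.O./..X/OX.; (2,2)=-1→.O./..X/.XO
ply 2, X at .OO/..X/.X. | (0,0)=-1→XOO/..X/.X.*; (1,0)=-1→.OO/X.X/.X.; (1,1)=-1→.OO/.XX/.X.; (2,0)=-1→.OO/..X/XX.; (2,2)=-1→.OO/..X/.XX
ply 3, O at XOO/..X/.X. | (1,0)=+1→XOO/O.X/.X.*; (1,1)=+1→XOO/.OX/.X.; (2,0)=+1→XOO/..X/OX.; (2,2)=-1→XOO/..X/.XO
ply 4: XOO/O.X/.X. is terminal -1 (X); from .O./..X/.X. depth 6

value(.O./..X/.X., O) = +1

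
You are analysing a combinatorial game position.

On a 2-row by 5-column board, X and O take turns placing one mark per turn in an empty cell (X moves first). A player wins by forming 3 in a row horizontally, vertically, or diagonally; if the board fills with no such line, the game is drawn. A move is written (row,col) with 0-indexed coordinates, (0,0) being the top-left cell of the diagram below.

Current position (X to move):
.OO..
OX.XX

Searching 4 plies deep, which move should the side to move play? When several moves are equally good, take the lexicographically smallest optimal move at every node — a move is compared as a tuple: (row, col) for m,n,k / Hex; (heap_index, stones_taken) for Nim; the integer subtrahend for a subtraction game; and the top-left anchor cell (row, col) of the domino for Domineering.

X's best at [.OO../OX.XX]: (1,2)

[.OO../OX.XX] X move#1: (0,0):-1/XOO../OX.XX, (0,3):-1/.OOX./OX.XX, (0,4):-1/.OO.X/OX.XX, (1,2):+1/.OO../OXXXX*
[.OO../OXXXX] end (terminal -1, O#2); searched .OO../OX.XX to 4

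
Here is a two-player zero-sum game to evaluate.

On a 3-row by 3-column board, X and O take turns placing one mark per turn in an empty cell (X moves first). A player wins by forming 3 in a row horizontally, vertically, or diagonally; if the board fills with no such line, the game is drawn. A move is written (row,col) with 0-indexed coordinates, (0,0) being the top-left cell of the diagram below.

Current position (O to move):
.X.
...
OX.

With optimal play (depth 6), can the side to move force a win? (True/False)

O winning at [.X./.../OX.]: True

ply 1, O at .X./.../OX. | (0,0)=-1→OX./.../OX.; (0,2)=-1→.XO/.../OX.; (1,0)=-1→.X./O../OX.; (1,1)=+1→.X./.O./OX.*; (1,2)=-1→.X./..O/OX.; (2,2)=-1→.X./.../OXO
ply 2, X at .X./.O./OX. | (0,0)=-1→XX./.O./OX.*; (0,2)=-1→.XX/.O./OX.; (1,0)=-1→.X./XO./OX.; (1,2)=-1→.X./.OX/OX.; (2,2)=-1→.X./.O./OXX
ply 3, O at XX./.O./OX. | (0,2)=+1→XXO/.O./OX.*; (1,0)=-1→XX./OO./OX.; (1,2)=-1→XX./.OO/OX.; (2,2)=-1→XX./.O./OXO
ply 4: XXO/.O./OX. is terminal -1 (X); from .X./.../OX. depth 6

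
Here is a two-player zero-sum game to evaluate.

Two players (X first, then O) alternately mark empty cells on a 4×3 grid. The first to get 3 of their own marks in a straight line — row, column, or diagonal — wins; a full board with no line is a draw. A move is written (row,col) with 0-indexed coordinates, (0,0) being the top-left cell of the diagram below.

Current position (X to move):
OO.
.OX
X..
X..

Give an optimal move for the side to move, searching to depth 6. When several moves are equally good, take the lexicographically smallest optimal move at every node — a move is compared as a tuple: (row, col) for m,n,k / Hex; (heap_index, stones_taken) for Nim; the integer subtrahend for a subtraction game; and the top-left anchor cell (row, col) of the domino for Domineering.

[OO./.OX/X../X..] X move#1: (0,2):-1/OOX/.OX/X../X.., (1,0):+1/OO./XOX/X../X..*, (2,1):+1/OO./.OX/XX./X.., (2,2):-1/OO./.OX/X.X/X.., (3,1):-1/OO./.OX/X../XX., (3,2):-1/OO./.OX/X../X.X
[OO./XOX/X../X..] end (terminal -1, O#2); searched OO./.OX/X../X.. to 6

X's best at [OO./.OX/X../X..]: (1,0)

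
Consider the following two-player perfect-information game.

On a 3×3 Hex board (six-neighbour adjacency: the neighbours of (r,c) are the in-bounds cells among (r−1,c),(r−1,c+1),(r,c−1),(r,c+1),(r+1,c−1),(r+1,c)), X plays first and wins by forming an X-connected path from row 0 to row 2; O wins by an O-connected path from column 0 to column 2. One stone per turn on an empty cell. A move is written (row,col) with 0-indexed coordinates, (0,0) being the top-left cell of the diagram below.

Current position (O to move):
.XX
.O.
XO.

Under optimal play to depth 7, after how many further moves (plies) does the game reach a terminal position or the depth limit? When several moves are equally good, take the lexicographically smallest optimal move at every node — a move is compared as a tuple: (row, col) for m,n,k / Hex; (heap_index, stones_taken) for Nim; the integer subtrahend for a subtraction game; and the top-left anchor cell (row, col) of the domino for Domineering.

ply 1, O at .XX/.O./XO. | (0,0)=-1→OXX/.O./XO.; (1,0)=+1→.XX/OO./XO.*; (1,2)=-1→.XX/.OO/XO.; (2,2)=-1→.XX/.O./XOO
ply 2, X at .XX/OO./XO. | (0,0)=-1→XXX/OO./XO.*; (1,2)=-1→.XX/OOX/XO.; (2,2)=-1→.XX/OO./XOX
ply 3, O at XXX/OO./XO. | (1,2)=+1→XXX/OOO/XO.*; (2,2)=+1→XXX/OO./XOO
ply 4: XXX/OOO/XO. is terminal -1 (X); from .XX/.O./XO. depth 7

PV length from [.XX/.O./XO.]: 3 plies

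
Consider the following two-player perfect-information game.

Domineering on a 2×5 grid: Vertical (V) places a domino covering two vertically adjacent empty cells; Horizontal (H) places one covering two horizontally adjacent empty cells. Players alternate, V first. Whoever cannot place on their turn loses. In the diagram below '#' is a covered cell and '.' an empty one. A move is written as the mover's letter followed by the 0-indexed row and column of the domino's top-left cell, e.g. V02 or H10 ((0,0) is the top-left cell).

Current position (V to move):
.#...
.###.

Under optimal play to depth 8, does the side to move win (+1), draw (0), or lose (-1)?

[.#.../.###.] V move#1: V00:-1/##.../####., V04:+1/.#..#/.####*
[.#..#/.####] H move#2: H02:-1/.####/.####*
[.####/.####] V move#3: V00:+1/#####/#####*
[#####/#####] end (terminal -1, H#4); searched .#.../.###. to 8

value(.#.../.###., V) = +1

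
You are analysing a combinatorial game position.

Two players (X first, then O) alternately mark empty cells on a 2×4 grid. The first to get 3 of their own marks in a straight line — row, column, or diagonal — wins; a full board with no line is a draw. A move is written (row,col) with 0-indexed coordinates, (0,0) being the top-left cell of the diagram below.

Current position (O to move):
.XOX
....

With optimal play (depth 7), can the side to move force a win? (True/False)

ply 1, O at .XOX/.... | (0,0)=+0→OXOX/....*; (1,0)=+0→.XOX/O...; (1,1)=+0→.XOX/.O..; (1,2)=+0→.XOX/..O.; (1,3)=+0→.XOX/...O
ply 2, X at OXOX/.... | (1,0)=+0→OXOX/X...*; (1,1)=+0→OXOX/.X..; (1,2)=+0→OXOX/..X.; (1,3)=+0→OXOX/...X
ply 3, O at OXOX/X... | (1,1)=+0→OXOX/XO..*; (1,2)=+0→OXOX/X.O.; (1,3)=+0→OXOX/X..O
ply 4, X at OXOX/XO.. | (1,2)=+0→OXOX/XOX.*; (1,3)=+0→OXOX/XO.X
ply 5, O at OXOX/XOX. | (1,3)=+0→OXOX/XOXO*
ply 6: OXOX/XOXO is terminal +0 (X); from .XOX/.... depth 7

O winning at [.XOX/....]: False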